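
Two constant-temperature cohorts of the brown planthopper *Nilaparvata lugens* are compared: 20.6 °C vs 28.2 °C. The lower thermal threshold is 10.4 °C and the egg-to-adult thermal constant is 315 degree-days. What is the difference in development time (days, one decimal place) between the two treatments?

13.2 days

At 20.6 °C: 315 / (20.6 − 10.4) = 315 / 10.2 = 30.882 d.
At 28.2 °C: 315 / (28.2 − 10.4) = 315 / 17.8 = 17.697 d.
Difference = |30.882 − 17.697| = 13.186 ≈ 13.2 days.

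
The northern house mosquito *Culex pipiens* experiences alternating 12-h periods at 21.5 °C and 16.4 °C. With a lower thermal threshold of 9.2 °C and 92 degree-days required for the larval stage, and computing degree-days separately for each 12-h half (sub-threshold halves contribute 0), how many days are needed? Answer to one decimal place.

9.4 days

Day half: max(0, 21.5 − 9.2) × 0.5 = 12.3 × 0.5 = 6.15 DD.
Night half: max(0, 16.4 − 9.2) × 0.5 = 7.2 × 0.5 = 3.60 DD.
Per 24 h: 9.75 DD/day.
Duration = 92 / 9.75 = 9.436 ≈ 9.4 days.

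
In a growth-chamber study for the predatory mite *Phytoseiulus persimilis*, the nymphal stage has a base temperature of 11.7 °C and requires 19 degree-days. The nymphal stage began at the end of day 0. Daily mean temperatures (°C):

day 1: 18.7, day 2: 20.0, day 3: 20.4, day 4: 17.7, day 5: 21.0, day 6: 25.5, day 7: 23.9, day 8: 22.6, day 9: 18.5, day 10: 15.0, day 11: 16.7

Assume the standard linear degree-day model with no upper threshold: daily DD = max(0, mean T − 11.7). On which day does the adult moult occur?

day 3

Daily DD above 11.7 °C: 7.0, 8.3, 8.7, 6.0, 9.3, 13.8, 12.2, 10.9, 6.8, 3.3, 5.0.
Cumulative: 7.0, 15.3, 24.0, 30.0, 39.3, 53.1, 65.3, 76.2, 83.0, 86.3, 91.3.
The total first reaches 19 DD on day 3.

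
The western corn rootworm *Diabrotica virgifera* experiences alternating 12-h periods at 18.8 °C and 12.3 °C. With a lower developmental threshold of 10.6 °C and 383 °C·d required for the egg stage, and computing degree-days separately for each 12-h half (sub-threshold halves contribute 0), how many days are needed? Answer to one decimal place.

Day half: max(0, 18.8 − 10.6) × 0.5 = 8.2 × 0.5 = 4.10 DD.
Night half: max(0, 12.3 − 10.6) × 0.5 = 1.7 × 0.5 = 0.85 DD.
Per 24 h: 4.95 DD/day.
Duration = 383 / 4.95 = 77.374 ≈ 77.4 days.

77.4 days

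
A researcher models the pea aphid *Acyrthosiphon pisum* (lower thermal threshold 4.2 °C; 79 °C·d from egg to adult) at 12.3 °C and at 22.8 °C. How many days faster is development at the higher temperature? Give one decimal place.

At 12.3 °C: 79 / (12.3 − 4.2) = 79 / 8.1 = 9.753 d.
At 22.8 °C: 79 / (22.8 − 4.2) = 79 / 18.6 = 4.247 d.
Difference = |9.753 − 4.247| = 5.506 ≈ 5.5 days.

5.5 days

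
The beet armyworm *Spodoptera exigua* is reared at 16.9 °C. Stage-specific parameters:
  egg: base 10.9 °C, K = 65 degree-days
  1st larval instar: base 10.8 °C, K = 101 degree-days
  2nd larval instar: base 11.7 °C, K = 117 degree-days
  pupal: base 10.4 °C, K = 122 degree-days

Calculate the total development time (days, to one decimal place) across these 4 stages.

egg: 65 / (16.9 − 10.9) = 65 / 6.0 = 10.833 d.
1st larval instar: 101 / (16.9 − 10.8) = 101 / 6.1 = 16.557 d.
2nd larval instar: 117 / (16.9 − 11.7) = 117 / 5.2 = 22.500 d.
pupal: 122 / (16.9 − 10.4) = 122 / 6.5 = 18.769 d.
Sum = 68.660 ≈ 68.7 days.

68.7 days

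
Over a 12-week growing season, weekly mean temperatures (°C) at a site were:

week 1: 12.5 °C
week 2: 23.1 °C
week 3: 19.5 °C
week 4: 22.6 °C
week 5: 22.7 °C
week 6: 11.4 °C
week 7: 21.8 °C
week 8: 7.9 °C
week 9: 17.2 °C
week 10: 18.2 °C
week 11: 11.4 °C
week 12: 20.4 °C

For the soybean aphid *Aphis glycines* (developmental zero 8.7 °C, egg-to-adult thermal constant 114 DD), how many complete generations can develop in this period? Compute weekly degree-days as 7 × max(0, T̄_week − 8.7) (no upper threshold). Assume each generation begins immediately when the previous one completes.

Weekly DD (7 × max(0, T̄ − 8.7)): 26.6, 100.8, 75.6, 97.3, 98.0, 18.9, 91.7, 0.0, 59.5, 66.5, 18.9, 81.9.
Season total = 735.7 DD.
Complete generations = ⌊735.7 / 114⌋ = 6.

6 generations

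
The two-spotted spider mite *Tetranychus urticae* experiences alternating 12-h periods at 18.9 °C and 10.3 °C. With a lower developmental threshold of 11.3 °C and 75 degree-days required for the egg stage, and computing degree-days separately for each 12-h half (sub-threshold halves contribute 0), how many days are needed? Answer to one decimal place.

Day half: max(0, 18.9 − 11.3) × 0.5 = 7.6 × 0.5 = 3.80 DD.
Night half: max(0, 10.3 − 11.3) × 0.5 = 0.0 × 0.5 = 0.00 DD.
Per 24 h: 3.80 DD/day.
Duration = 75 / 3.80 = 19.737 ≈ 19.7 days.

19.7 days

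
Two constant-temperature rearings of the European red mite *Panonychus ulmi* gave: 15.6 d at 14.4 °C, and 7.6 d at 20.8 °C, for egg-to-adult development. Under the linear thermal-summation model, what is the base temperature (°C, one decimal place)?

Linear rate model ⇒ the product D·(T − T_b) is constant across temperatures.
15.6·(14.4 − T_b) = 7.6·(20.8 − T_b)
T_b = (15.6·14.4 − 7.6·20.8) / (15.6 − 7.6) = 66.56 / 8.0 = 8.320 °C ≈ 8.3 °C.

8.3 °C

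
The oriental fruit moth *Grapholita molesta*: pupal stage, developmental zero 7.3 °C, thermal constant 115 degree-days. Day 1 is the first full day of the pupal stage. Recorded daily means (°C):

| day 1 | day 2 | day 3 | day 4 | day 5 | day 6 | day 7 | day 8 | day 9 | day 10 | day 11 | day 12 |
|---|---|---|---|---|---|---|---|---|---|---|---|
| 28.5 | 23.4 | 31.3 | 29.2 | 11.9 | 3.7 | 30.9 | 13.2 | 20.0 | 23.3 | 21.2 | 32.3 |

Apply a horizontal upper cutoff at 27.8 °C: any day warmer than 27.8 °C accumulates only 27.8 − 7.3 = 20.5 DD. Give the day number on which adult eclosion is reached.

day 9

Daily DD above 7.3 °C (capped at 20.5): 20.5, 16.1, 20.5, 20.5, 4.6, 0.0, 20.5, 5.9, 12.7, 16.0, 13.9, 20.5.
Cumulative: 20.5, 36.6, 57.1, 77.6, 82.2, 82.2, 102.7, 108.6, 121.3, 137.3, 151.2, 171.7.
The total first reaches 115 DD on day 9.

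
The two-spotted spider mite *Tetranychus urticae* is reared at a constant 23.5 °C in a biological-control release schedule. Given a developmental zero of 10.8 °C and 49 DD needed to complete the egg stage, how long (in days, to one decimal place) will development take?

3.9 days

Daily accumulation = 23.5 − 10.8 = 12.7 DD/day.
Duration = 49 / 12.7 = 3.858 ≈ 3.9 days.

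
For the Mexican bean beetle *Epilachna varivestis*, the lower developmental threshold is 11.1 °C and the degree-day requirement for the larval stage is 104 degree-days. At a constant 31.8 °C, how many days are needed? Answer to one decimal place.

Daily accumulation = 31.8 − 11.1 = 20.7 DD/day.
Duration = 104 / 20.7 = 5.024 ≈ 5.0 days.

5.0 days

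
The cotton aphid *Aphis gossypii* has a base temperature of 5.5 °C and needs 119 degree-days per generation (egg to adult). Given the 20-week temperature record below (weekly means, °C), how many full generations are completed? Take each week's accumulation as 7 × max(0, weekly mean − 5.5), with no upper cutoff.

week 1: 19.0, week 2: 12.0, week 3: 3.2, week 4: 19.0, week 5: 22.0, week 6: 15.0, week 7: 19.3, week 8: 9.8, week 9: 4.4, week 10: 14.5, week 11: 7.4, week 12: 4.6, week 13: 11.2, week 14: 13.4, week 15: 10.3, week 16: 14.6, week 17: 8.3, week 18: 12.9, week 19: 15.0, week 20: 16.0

8 generations

Weekly DD (7 × max(0, T̄ − 5.5)): 94.5, 45.5, 0.0, 94.5, 115.5, 66.5, 96.6, 30.1, 0.0, 63.0, 13.3, 0.0, 39.9, 55.3, 33.6, 63.7, 19.6, 51.8, 66.5, 73.5.
Season total = 1023.4 DD.
Complete generations = ⌊1023.4 / 119⌋ = 8.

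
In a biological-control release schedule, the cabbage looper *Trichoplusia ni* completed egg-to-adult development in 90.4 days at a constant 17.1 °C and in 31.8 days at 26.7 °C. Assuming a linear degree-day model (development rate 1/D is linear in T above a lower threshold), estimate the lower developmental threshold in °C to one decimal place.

11.9 °C

Linear rate model ⇒ the product D·(T − T_b) is constant across temperatures.
90.4·(17.1 − T_b) = 31.8·(26.7 − T_b)
T_b = (90.4·17.1 − 31.8·26.7) / (90.4 − 31.8) = 696.78 / 58.6 = 11.890 °C ≈ 11.9 °C.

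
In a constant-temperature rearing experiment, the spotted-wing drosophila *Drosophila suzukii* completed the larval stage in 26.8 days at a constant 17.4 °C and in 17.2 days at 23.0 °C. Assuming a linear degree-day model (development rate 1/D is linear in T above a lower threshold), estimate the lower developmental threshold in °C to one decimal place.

Under the model K = D·(T − T_b), so D₁·(T₁ − T_b) = D₂·(T₂ − T_b).
26.8·(17.4 − T_b) = 17.2·(23.0 − T_b)
T_b = (26.8·17.4 − 17.2·23.0) / (26.8 − 17.2) = 70.72 / 9.6 = 7.367 °C ≈ 7.4 °C.

7.4 °C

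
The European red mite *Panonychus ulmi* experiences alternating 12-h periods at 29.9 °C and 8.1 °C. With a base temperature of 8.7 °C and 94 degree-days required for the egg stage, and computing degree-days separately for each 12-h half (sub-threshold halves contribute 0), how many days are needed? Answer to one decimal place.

8.9 days

Day half: max(0, 29.9 − 8.7) × 0.5 = 21.2 × 0.5 = 10.60 DD.
Night half: max(0, 8.1 − 8.7) × 0.5 = 0.0 × 0.5 = 0.00 DD.
Per 24 h: 10.60 DD/day.
Duration = 94 / 10.60 = 8.868 ≈ 8.9 days.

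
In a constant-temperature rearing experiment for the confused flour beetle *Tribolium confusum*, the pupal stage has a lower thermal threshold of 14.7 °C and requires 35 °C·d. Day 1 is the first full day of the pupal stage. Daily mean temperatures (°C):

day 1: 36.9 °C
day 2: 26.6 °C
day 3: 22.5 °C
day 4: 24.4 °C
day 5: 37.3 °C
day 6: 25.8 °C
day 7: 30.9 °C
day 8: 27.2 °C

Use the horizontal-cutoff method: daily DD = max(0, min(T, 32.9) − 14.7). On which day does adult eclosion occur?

day 3

Daily DD above 14.7 °C (capped at 18.2): 18.2, 11.9, 7.8, 9.7, 18.2, 11.1, 16.2, 12.5.
Cumulative: 18.2, 30.1, 37.9, 47.6, 65.8, 76.9, 93.1, 105.6.
The total first reaches 35 DD on day 3.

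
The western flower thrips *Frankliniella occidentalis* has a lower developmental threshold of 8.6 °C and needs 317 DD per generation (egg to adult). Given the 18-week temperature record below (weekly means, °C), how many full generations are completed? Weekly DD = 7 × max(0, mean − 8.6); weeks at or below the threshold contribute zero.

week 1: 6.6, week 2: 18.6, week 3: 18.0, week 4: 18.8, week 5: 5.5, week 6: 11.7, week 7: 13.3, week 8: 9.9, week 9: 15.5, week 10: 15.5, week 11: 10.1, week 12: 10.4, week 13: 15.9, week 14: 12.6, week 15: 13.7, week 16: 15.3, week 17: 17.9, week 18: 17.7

Weekly DD (7 × max(0, T̄ − 8.6)): 0.0, 70.0, 65.8, 71.4, 0.0, 21.7, 32.9, 9.1, 48.3, 48.3, 10.5, 12.6, 51.1, 28.0, 35.7, 46.9, 65.1, 63.7.
Season total = 681.1 DD.
Complete generations = ⌊681.1 / 317⌋ = 2.

2 generations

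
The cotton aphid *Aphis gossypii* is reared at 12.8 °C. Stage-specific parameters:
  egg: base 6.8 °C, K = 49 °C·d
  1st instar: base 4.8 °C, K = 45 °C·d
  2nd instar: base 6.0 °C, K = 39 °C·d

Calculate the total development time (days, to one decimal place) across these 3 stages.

19.5 days

egg: 49 / (12.8 − 6.8) = 49 / 6.0 = 8.167 d.
1st instar: 45 / (12.8 − 4.8) = 45 / 8.0 = 5.625 d.
2nd instar: 39 / (12.8 − 6.0) = 39 / 6.8 = 5.735 d.
Sum = 19.527 ≈ 19.5 days.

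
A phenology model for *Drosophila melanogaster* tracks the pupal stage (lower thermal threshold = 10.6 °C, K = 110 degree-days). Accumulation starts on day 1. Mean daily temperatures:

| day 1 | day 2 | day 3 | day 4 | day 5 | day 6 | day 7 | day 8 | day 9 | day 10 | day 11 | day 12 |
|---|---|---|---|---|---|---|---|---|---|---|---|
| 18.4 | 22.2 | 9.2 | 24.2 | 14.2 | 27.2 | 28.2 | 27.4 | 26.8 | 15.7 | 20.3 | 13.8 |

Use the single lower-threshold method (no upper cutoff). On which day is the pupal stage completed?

day 11

Daily DD above 10.6 °C: 7.8, 11.6, 0.0, 13.6, 3.6, 16.6, 17.6, 16.8, 16.2, 5.1, 9.7, 3.2.
Cumulative: 7.8, 19.4, 19.4, 33.0, 36.6, 53.2, 70.8, 87.6, 103.8, 108.9, 118.6, 121.8.
The total first reaches 110 DD on day 11.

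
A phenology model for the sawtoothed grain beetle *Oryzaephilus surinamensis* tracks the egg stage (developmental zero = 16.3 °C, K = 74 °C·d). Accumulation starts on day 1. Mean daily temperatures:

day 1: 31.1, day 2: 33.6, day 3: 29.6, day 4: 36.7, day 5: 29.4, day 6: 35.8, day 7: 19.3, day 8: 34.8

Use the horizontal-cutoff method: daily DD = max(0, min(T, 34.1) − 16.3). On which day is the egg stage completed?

day 5

Daily DD above 16.3 °C (capped at 17.8): 14.8, 17.3, 13.3, 17.8, 13.1, 17.8, 3.0, 17.8.
Cumulative: 14.8, 32.1, 45.4, 63.2, 76.3, 94.1, 97.1, 114.9.
The total first reaches 74 DD on day 5.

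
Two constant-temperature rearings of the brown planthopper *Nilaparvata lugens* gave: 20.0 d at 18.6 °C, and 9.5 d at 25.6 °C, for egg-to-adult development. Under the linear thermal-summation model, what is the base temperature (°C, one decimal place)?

12.3 °C

Equal thermal constants: D₁(T₁ − T_b) = D₂(T₂ − T_b).
20.0·(18.6 − T_b) = 9.5·(25.6 − T_b)
T_b = (20.0·18.6 − 9.5·25.6) / (20.0 − 9.5) = 128.80 / 10.5 = 12.267 °C ≈ 12.3 °C.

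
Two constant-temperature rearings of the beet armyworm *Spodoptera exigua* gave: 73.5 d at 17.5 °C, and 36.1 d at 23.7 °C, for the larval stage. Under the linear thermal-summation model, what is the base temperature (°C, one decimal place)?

11.5 °C

Under the model K = D·(T − T_b), so D₁·(T₁ − T_b) = D₂·(T₂ − T_b).
73.5·(17.5 − T_b) = 36.1·(23.7 − T_b)
T_b = (73.5·17.5 − 36.1·23.7) / (73.5 − 36.1) = 430.68 / 37.4 = 11.516 °C ≈ 11.5 °C.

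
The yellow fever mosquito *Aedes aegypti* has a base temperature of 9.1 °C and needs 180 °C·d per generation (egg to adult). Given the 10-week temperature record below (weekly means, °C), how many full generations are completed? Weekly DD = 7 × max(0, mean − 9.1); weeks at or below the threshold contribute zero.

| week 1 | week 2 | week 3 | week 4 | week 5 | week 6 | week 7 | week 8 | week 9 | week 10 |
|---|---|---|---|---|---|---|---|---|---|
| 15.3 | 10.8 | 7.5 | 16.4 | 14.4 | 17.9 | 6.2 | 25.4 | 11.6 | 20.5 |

Weekly DD (7 × max(0, T̄ − 9.1)): 43.4, 11.9, 0.0, 51.1, 37.1, 61.6, 0.0, 114.1, 17.5, 79.8.
Season total = 416.5 DD.
Complete generations = ⌊416.5 / 180⌋ = 2.

2 generations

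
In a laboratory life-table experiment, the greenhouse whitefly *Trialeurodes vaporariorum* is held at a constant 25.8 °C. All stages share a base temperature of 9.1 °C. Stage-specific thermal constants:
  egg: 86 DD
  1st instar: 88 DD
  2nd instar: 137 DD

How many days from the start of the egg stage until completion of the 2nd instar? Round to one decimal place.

18.6 days

Daily accumulation at 25.8 °C = 25.8 − 9.1 = 16.7 DD/day.
Total K = 86 + 88 + 137 = 311 DD.
Total duration = 311 / 16.7 = 18.623 ≈ 18.6 days.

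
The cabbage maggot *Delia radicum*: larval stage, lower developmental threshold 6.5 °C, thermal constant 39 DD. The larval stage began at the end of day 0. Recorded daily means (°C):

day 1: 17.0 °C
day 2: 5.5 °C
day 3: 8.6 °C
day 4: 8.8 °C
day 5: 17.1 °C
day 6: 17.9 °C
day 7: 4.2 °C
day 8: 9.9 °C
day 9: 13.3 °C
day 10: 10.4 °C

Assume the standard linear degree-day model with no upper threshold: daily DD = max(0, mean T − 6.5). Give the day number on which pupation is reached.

day 8

Daily DD above 6.5 °C: 10.5, 0.0, 2.1, 2.3, 10.6, 11.4, 0.0, 3.4, 6.8, 3.9.
Cumulative: 10.5, 10.5, 12.6, 14.9, 25.5, 36.9, 36.9, 40.3, 47.1, 51.0.
The total first reaches 39 DD on day 8.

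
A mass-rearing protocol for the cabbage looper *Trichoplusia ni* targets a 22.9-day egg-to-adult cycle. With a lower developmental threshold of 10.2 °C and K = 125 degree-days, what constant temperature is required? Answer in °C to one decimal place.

15.7 °C

Required daily accumulation = 125 / 22.9 = 5.459 DD/day.
T = T_base + 5.459 = 10.2 + 5.459 = 15.659 ≈ 15.7 °C.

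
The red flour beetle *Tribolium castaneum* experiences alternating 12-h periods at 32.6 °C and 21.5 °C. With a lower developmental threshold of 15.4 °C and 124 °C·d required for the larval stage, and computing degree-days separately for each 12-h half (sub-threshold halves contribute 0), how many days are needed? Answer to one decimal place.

Day half: max(0, 32.6 − 15.4) × 0.5 = 17.2 × 0.5 = 8.60 DD.
Night half: max(0, 21.5 − 15.4) × 0.5 = 6.1 × 0.5 = 3.05 DD.
Per 24 h: 11.65 DD/day.
Duration = 124 / 11.65 = 10.644 ≈ 10.6 days.

10.6 days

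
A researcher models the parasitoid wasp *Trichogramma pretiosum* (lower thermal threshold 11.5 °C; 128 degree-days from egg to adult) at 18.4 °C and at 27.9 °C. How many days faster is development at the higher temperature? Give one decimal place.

10.7 days

At 18.4 °C: 128 / (18.4 − 11.5) = 128 / 6.9 = 18.551 d.
At 27.9 °C: 128 / (27.9 − 11.5) = 128 / 16.4 = 7.805 d.
Difference = |18.551 − 7.805| = 10.746 ≈ 10.7 days.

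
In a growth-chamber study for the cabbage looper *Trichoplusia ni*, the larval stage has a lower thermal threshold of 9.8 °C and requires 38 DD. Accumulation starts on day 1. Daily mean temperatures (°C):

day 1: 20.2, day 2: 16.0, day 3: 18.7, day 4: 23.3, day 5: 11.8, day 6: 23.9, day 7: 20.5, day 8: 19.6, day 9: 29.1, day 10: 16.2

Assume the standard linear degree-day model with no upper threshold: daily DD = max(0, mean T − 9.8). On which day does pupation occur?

day 4

Daily DD above 9.8 °C: 10.4, 6.2, 8.9, 13.5, 2.0, 14.1, 10.7, 9.8, 19.3, 6.4.
Cumulative: 10.4, 16.6, 25.5, 39.0, 41.0, 55.1, 65.8, 75.6, 94.9, 101.3.
The total first reaches 38 DD on day 4.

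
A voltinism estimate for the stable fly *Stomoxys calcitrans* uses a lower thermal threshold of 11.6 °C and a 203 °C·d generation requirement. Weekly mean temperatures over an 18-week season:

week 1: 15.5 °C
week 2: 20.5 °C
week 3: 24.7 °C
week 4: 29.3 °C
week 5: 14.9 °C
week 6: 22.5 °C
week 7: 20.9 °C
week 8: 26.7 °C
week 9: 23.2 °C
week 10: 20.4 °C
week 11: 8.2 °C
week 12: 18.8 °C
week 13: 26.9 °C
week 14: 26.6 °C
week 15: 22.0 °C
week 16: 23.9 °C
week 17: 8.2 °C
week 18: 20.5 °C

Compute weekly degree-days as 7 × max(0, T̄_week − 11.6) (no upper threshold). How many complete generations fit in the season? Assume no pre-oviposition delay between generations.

5 generations

Weekly DD (7 × max(0, T̄ − 11.6)): 27.3, 62.3, 91.7, 123.9, 23.1, 76.3, 65.1, 105.7, 81.2, 61.6, 0.0, 50.4, 107.1, 105.0, 72.8, 86.1, 0.0, 62.3.
Season total = 1201.9 DD.
Complete generations = ⌊1201.9 / 203⌋ = 5.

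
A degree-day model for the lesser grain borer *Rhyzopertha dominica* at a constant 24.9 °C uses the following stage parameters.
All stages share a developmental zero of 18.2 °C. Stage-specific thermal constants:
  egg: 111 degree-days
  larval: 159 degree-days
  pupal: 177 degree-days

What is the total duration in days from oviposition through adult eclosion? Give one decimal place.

66.7 days

Daily accumulation at 24.9 °C = 24.9 − 18.2 = 6.7 DD/day.
Total K = 111 + 159 + 177 = 447 DD.
Total duration = 447 / 6.7 = 66.716 ≈ 66.7 days.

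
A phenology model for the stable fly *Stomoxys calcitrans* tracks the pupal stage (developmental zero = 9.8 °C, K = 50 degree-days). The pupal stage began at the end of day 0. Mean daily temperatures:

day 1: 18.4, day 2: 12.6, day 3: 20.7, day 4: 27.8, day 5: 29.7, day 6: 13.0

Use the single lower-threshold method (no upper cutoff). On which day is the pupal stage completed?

Daily DD above 9.8 °C: 8.6, 2.8, 10.9, 18.0, 19.9, 3.2.
Cumulative: 8.6, 11.4, 22.3, 40.3, 60.2, 63.4.
The total first reaches 50 DD on day 5.

day 5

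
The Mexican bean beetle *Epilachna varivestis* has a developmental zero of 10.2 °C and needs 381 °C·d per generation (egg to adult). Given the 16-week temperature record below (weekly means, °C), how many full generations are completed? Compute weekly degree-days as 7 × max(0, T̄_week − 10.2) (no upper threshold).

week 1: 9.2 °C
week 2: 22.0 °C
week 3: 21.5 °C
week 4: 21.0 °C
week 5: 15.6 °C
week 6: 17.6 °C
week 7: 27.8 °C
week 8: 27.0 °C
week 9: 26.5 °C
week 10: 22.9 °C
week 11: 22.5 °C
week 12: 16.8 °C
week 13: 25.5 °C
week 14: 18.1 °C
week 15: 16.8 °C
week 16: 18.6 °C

Weekly DD (7 × max(0, T̄ − 10.2)): 0.0, 82.6, 79.1, 75.6, 37.8, 51.8, 123.2, 117.6, 114.1, 88.9, 86.1, 46.2, 107.1, 55.3, 46.2, 58.8.
Season total = 1170.4 DD.
Complete generations = ⌊1170.4 / 381⌋ = 3.

3 generations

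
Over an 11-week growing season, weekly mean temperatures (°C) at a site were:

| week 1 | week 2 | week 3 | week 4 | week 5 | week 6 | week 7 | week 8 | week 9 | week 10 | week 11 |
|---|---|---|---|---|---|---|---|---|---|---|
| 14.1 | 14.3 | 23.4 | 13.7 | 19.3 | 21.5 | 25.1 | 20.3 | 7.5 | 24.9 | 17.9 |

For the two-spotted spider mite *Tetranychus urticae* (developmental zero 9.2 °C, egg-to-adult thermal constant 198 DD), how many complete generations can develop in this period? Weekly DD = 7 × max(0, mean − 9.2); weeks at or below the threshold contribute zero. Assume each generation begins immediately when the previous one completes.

3 generations

Weekly DD (7 × max(0, T̄ − 9.2)): 34.3, 35.7, 99.4, 31.5, 70.7, 86.1, 111.3, 77.7, 0.0, 109.9, 60.9.
Season total = 717.5 DD.
Complete generations = ⌊717.5 / 198⌋ = 3.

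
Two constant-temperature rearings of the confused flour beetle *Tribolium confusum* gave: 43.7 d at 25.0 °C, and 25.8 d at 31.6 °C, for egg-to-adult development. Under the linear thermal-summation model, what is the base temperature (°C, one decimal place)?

15.5 °C

Equal thermal constants: D₁(T₁ − T_b) = D₂(T₂ − T_b).
43.7·(25.0 − T_b) = 25.8·(31.6 − T_b)
T_b = (43.7·25.0 − 25.8·31.6) / (43.7 − 25.8) = 277.22 / 17.9 = 15.487 °C ≈ 15.5 °C.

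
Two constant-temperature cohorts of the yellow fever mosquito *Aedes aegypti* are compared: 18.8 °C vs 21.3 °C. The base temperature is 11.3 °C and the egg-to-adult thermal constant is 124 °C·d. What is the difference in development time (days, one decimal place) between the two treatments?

At 18.8 °C: 124 / (18.8 − 11.3) = 124 / 7.5 = 16.533 d.
At 21.3 °C: 124 / (21.3 − 11.3) = 124 / 10.0 = 12.400 d.
Difference = |16.533 − 12.400| = 4.133 ≈ 4.1 days.

4.1 days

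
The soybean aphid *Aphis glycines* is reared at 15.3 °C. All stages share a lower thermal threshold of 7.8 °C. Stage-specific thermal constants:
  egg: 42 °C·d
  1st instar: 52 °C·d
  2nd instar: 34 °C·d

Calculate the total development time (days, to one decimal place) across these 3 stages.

Daily accumulation at 15.3 °C = 15.3 − 7.8 = 7.5 DD/day.
Total K = 42 + 52 + 34 = 128 DD.
Total duration = 128 / 7.5 = 17.067 ≈ 17.1 days.

17.1 days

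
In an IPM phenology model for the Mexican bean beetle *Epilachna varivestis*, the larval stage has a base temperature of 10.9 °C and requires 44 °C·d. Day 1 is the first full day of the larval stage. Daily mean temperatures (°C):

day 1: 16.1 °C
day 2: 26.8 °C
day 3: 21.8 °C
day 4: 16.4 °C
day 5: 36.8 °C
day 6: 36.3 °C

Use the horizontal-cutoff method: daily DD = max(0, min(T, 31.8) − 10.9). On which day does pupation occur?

Daily DD above 10.9 °C (capped at 20.9): 5.2, 15.9, 10.9, 5.5, 20.9, 20.9.
Cumulative: 5.2, 21.1, 32.0, 37.5, 58.4, 79.3.
The total first reaches 44 DD on day 5.

day 5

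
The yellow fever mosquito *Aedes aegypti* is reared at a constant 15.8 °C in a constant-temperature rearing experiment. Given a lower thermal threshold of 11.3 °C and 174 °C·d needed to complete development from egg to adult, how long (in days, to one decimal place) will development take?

Daily accumulation = 15.8 − 11.3 = 4.5 DD/day.
Duration = 174 / 4.5 = 38.667 ≈ 38.7 days.

38.7 days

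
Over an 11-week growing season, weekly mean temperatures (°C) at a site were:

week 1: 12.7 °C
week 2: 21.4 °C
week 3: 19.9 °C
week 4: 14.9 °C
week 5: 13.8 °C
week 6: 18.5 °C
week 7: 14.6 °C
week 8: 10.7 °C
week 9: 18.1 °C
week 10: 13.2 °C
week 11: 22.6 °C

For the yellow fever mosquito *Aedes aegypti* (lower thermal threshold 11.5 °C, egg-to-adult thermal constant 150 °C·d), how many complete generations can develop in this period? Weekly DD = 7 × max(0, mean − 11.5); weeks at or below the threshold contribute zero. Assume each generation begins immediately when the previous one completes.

Weekly DD (7 × max(0, T̄ − 11.5)): 8.4, 69.3, 58.8, 23.8, 16.1, 49.0, 21.7, 0.0, 46.2, 11.9, 77.7.
Season total = 382.9 DD.
Complete generations = ⌊382.9 / 150⌋ = 2.

2 generations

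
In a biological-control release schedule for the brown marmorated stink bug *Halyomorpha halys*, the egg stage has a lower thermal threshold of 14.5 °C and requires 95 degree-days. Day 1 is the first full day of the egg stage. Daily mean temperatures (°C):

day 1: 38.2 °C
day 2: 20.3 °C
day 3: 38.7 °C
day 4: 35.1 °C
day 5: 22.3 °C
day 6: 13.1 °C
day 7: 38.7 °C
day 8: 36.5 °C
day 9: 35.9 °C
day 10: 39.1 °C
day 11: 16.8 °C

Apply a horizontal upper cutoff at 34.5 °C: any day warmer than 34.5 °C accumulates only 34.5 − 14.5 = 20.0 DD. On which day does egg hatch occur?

day 8

Daily DD above 14.5 °C (capped at 20.0): 20.0, 5.8, 20.0, 20.0, 7.8, 0.0, 20.0, 20.0, 20.0, 20.0, 2.3.
Cumulative: 20.0, 25.8, 45.8, 65.8, 73.6, 73.6, 93.6, 113.6, 133.6, 153.6, 155.9.
The total first reaches 95 DD on day 8.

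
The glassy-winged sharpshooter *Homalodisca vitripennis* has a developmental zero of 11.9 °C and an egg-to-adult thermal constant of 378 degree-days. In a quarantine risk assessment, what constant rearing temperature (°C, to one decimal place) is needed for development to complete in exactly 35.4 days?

22.6 °C

Required daily accumulation = 378 / 35.4 = 10.678 DD/day.
T = T_base + 10.678 = 11.9 + 10.678 = 22.578 ≈ 22.6 °C.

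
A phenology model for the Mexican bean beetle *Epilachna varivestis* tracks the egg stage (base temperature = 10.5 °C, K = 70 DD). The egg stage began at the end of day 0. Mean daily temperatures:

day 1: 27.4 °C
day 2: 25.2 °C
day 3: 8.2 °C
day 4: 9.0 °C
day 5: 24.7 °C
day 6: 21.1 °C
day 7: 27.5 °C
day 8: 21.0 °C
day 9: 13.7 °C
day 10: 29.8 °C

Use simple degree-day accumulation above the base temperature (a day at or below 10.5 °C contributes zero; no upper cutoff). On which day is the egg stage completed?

Daily DD above 10.5 °C: 16.9, 14.7, 0.0, 0.0, 14.2, 10.6, 17.0, 10.5, 3.2, 19.3.
Cumulative: 16.9, 31.6, 31.6, 31.6, 45.8, 56.4, 73.4, 83.9, 87.1, 106.4.
The total first reaches 70 DD on day 7.

day 7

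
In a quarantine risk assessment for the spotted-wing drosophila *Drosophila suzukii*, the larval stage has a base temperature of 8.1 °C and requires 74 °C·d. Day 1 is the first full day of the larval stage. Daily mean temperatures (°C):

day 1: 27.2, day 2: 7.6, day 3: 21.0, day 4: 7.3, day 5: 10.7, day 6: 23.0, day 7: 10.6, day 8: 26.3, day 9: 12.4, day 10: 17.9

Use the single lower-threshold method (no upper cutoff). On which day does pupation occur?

Daily DD above 8.1 °C: 19.1, 0.0, 12.9, 0.0, 2.6, 14.9, 2.5, 18.2, 4.3, 9.8.
Cumulative: 19.1, 19.1, 32.0, 32.0, 34.6, 49.5, 52.0, 70.2, 74.5, 84.3.
The total first reaches 74 DD on day 9.

day 9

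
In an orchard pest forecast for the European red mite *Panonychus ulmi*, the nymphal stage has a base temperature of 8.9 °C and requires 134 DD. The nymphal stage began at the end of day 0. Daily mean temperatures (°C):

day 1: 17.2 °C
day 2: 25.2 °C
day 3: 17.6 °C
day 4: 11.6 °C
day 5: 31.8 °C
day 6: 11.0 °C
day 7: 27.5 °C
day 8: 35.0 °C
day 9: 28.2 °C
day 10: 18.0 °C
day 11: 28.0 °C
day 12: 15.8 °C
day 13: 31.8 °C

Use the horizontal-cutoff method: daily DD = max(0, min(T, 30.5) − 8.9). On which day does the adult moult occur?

day 11

Daily DD above 8.9 °C (capped at 21.6): 8.3, 16.3, 8.7, 2.7, 21.6, 2.1, 18.6, 21.6, 19.3, 9.1, 19.1, 6.9, 21.6.
Cumulative: 8.3, 24.6, 33.3, 36.0, 57.6, 59.7, 78.3, 99.9, 119.2, 128.3, 147.4, 154.3, 175.9.
The total first reaches 134 DD on day 11.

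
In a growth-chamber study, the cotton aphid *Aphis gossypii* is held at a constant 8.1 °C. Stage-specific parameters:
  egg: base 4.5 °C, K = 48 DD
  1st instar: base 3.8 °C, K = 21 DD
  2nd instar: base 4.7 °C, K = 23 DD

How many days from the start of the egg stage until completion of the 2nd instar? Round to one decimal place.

egg: 48 / (8.1 − 4.5) = 48 / 3.6 = 13.333 d.
1st instar: 21 / (8.1 − 3.8) = 21 / 4.3 = 4.884 d.
2nd instar: 23 / (8.1 − 4.7) = 23 / 3.4 = 6.765 d.
Sum = 24.982 ≈ 25.0 days.

25.0 days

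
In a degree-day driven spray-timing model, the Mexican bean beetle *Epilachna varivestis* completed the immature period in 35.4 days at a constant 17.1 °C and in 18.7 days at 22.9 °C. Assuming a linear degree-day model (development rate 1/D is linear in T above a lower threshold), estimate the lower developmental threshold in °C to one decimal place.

10.6 °C

Equal thermal constants: D₁(T₁ − T_b) = D₂(T₂ − T_b).
35.4·(17.1 − T_b) = 18.7·(22.9 − T_b)
T_b = (35.4·17.1 − 18.7·22.9) / (35.4 − 18.7) = 177.11 / 16.7 = 10.605 °C ≈ 10.6 °C.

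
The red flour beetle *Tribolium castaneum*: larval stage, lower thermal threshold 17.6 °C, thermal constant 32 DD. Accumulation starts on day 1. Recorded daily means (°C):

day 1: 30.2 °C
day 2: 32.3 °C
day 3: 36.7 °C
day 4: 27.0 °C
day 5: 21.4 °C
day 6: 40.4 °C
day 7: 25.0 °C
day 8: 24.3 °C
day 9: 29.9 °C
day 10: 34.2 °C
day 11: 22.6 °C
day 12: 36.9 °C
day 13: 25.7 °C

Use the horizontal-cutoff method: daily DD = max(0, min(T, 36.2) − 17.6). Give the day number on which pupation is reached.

Daily DD above 17.6 °C (capped at 18.6): 12.6, 14.7, 18.6, 9.4, 3.8, 18.6, 7.4, 6.7, 12.3, 16.6, 5.0, 18.6, 8.1.
Cumulative: 12.6, 27.3, 45.9, 55.3, 59.1, 77.7, 85.1, 91.8, 104.1, 120.7, 125.7, 144.3, 152.4.
The total first reaches 32 DD on day 3.

day 3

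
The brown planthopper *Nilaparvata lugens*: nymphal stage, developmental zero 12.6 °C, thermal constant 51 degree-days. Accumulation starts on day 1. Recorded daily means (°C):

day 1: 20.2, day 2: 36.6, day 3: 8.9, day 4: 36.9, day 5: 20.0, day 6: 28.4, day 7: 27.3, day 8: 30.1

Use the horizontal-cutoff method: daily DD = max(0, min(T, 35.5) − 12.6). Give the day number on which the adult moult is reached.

day 4

Daily DD above 12.6 °C (capped at 22.9): 7.6, 22.9, 0.0, 22.9, 7.4, 15.8, 14.7, 17.5.
Cumulative: 7.6, 30.5, 30.5, 53.4, 60.8, 76.6, 91.3, 108.8.
The total first reaches 51 DD on day 4.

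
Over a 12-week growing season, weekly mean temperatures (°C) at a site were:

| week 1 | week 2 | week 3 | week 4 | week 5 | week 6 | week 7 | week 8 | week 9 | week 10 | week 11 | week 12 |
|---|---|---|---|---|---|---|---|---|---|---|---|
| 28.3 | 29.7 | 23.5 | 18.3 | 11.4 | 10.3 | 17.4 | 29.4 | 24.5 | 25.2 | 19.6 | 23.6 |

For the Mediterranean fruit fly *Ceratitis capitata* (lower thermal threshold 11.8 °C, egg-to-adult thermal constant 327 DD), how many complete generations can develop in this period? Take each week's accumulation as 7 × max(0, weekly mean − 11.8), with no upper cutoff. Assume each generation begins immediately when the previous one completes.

Weekly DD (7 × max(0, T̄ − 11.8)): 115.5, 125.3, 81.9, 45.5, 0.0, 0.0, 39.2, 123.2, 88.9, 93.8, 54.6, 82.6.
Season total = 850.5 DD.
Complete generations = ⌊850.5 / 327⌋ = 2.

2 generations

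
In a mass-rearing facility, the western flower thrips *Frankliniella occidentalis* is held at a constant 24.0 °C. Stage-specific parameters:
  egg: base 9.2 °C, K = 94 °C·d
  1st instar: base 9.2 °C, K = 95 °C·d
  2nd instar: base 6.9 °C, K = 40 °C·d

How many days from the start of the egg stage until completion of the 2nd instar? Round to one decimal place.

egg: 94 / (24.0 − 9.2) = 94 / 14.8 = 6.351 d.
1st instar: 95 / (24.0 − 9.2) = 95 / 14.8 = 6.419 d.
2nd instar: 40 / (24.0 − 6.9) = 40 / 17.1 = 2.339 d.
Sum = 15.109 ≈ 15.1 days.

15.1 days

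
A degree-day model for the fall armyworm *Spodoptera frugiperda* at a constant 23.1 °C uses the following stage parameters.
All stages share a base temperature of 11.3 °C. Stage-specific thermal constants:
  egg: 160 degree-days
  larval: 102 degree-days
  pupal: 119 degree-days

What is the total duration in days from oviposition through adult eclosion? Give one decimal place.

32.3 days

Daily accumulation at 23.1 °C = 23.1 − 11.3 = 11.8 DD/day.
Total K = 160 + 102 + 119 = 381 DD.
Total duration = 381 / 11.8 = 32.288 ≈ 32.3 days.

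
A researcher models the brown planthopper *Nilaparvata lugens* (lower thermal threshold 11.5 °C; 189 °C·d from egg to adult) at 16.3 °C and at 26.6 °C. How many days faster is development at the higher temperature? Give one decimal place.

26.9 days

At 16.3 °C: 189 / (16.3 − 11.5) = 189 / 4.8 = 39.375 d.
At 26.6 °C: 189 / (26.6 − 11.5) = 189 / 15.1 = 12.517 d.
Difference = |39.375 − 12.517| = 26.858 ≈ 26.9 days.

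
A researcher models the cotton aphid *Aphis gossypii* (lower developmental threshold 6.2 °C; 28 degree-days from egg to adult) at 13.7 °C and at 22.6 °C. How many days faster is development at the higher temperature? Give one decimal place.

At 13.7 °C: 28 / (13.7 − 6.2) = 28 / 7.5 = 3.733 d.
At 22.6 °C: 28 / (22.6 − 6.2) = 28 / 16.4 = 1.707 d.
Difference = |3.733 − 1.707| = 2.026 ≈ 2.0 days.

2.0 days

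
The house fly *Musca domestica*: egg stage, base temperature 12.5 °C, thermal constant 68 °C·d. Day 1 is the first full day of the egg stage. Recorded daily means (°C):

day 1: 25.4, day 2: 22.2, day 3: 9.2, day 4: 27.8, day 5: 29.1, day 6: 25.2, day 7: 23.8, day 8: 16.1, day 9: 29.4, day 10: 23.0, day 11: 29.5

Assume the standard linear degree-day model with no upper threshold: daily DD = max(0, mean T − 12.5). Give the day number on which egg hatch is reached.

Daily DD above 12.5 °C: 12.9, 9.7, 0.0, 15.3, 16.6, 12.7, 11.3, 3.6, 16.9, 10.5, 17.0.
Cumulative: 12.9, 22.6, 22.6, 37.9, 54.5, 67.2, 78.5, 82.1, 99.0, 109.5, 126.5.
The total first reaches 68 DD on day 7.

day 7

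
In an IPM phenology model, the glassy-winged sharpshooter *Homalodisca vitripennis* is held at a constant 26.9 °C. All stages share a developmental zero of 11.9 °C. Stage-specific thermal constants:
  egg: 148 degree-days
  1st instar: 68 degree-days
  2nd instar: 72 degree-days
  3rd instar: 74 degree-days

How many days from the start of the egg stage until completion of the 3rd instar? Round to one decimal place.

Daily accumulation at 26.9 °C = 26.9 − 11.9 = 15.0 DD/day.
Total K = 148 + 68 + 72 + 74 = 362 DD.
Total duration = 362 / 15.0 = 24.133 ≈ 24.1 days.

24.1 days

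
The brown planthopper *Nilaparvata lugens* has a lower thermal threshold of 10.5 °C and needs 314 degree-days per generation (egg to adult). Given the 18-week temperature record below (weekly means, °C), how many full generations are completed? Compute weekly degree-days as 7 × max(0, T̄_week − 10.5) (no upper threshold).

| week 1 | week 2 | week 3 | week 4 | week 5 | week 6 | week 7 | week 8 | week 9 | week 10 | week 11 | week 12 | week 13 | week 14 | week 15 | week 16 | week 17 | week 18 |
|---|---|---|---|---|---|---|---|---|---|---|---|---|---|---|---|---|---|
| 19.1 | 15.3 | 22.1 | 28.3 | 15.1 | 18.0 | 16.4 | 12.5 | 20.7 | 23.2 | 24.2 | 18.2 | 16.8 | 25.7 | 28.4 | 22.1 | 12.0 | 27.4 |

Weekly DD (7 × max(0, T̄ − 10.5)): 60.2, 33.6, 81.2, 124.6, 32.2, 52.5, 41.3, 14.0, 71.4, 88.9, 95.9, 53.9, 44.1, 106.4, 125.3, 81.2, 10.5, 118.3.
Season total = 1235.5 DD.
Complete generations = ⌊1235.5 / 314⌋ = 3.

3 generations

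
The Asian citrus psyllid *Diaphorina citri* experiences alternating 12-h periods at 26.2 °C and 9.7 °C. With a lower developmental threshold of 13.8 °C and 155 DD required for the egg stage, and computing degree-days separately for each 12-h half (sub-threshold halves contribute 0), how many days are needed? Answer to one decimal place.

25.0 days

Day half: max(0, 26.2 − 13.8) × 0.5 = 12.4 × 0.5 = 6.20 DD.
Night half: max(0, 9.7 − 13.8) × 0.5 = 0.0 × 0.5 = 0.00 DD.
Per 24 h: 6.20 DD/day.
Duration = 155 / 6.20 = 25.000 ≈ 25.0 days.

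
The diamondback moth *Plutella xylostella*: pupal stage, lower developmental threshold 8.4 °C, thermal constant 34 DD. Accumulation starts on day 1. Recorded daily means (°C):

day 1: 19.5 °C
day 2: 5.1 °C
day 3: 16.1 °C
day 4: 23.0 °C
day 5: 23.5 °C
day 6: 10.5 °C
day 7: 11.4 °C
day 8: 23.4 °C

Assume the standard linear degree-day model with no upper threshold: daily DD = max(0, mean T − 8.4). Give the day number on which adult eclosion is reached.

Daily DD above 8.4 °C: 11.1, 0.0, 7.7, 14.6, 15.1, 2.1, 3.0, 15.0.
Cumulative: 11.1, 11.1, 18.8, 33.4, 48.5, 50.6, 53.6, 68.6.
The total first reaches 34 DD on day 5.

day 5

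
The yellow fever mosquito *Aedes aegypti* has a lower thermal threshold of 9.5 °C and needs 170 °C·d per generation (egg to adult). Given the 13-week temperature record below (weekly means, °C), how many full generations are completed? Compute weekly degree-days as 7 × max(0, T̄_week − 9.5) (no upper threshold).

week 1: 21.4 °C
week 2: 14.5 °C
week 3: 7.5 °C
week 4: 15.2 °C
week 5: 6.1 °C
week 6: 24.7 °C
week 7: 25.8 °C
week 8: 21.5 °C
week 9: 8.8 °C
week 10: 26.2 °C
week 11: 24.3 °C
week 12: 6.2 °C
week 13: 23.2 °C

Weekly DD (7 × max(0, T̄ − 9.5)): 83.3, 35.0, 0.0, 39.9, 0.0, 106.4, 114.1, 84.0, 0.0, 116.9, 103.6, 0.0, 95.9.
Season total = 779.1 DD.
Complete generations = ⌊779.1 / 170⌋ = 4.

4 generations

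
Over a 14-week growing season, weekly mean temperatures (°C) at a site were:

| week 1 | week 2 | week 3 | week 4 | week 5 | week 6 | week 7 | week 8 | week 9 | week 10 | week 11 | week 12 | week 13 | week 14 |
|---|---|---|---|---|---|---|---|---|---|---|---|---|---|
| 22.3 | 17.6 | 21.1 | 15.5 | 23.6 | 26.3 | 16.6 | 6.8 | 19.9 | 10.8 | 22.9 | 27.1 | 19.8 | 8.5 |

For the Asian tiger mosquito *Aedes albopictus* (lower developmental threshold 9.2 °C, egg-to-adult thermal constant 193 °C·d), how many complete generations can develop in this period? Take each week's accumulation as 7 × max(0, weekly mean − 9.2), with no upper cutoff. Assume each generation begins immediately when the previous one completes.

4 generations

Weekly DD (7 × max(0, T̄ − 9.2)): 91.7, 58.8, 83.3, 44.1, 100.8, 119.7, 51.8, 0.0, 74.9, 11.2, 95.9, 125.3, 74.2, 0.0.
Season total = 931.7 DD.
Complete generations = ⌊931.7 / 193⌋ = 4.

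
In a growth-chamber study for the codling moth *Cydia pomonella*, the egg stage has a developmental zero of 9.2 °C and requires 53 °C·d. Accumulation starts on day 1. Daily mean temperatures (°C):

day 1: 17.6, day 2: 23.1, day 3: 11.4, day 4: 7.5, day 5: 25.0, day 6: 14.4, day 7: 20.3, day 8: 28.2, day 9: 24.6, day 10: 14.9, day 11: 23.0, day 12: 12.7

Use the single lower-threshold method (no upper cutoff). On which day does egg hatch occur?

Daily DD above 9.2 °C: 8.4, 13.9, 2.2, 0.0, 15.8, 5.2, 11.1, 19.0, 15.4, 5.7, 13.8, 3.5.
Cumulative: 8.4, 22.3, 24.5, 24.5, 40.3, 45.5, 56.6, 75.6, 91.0, 96.7, 110.5, 114.0.
The total first reaches 53 DD on day 7.

day 7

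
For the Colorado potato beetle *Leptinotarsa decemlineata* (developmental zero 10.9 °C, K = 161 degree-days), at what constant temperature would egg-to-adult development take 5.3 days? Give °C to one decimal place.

Required daily accumulation = 161 / 5.3 = 30.377 DD/day.
T = T_base + 30.377 = 10.9 + 30.377 = 41.277 ≈ 41.3 °C.

41.3 °C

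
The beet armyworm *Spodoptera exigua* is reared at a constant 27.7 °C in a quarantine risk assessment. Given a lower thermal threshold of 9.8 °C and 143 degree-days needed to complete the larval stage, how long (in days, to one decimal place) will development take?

8.0 days

Daily accumulation = 27.7 − 9.8 = 17.9 DD/day.
Duration = 143 / 17.9 = 7.989 ≈ 8.0 days.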